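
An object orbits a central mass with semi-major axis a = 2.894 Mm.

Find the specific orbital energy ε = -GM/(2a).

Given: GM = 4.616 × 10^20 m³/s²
a = 2.894 Mm = 2.894 × 10^6 m
GM = 4.616 × 10^20 m³/s²
2a = 5.788 × 10^6 m
ε = −GM/(2a) = -7.97512 × 10^13 J/kg ≈ -7.975 × 10^4 GJ/kg

Final answer: -7.975 × 10^4 GJ/kg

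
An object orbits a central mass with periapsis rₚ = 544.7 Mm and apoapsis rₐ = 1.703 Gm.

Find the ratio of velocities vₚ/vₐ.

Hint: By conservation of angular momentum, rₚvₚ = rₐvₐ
rₚ = 544.7 Mm = 5.447 × 10^8 m
rₐ = 1.703 Gm = 1.703 × 10^9 m
rₚvₚ = rₐvₐ  ⇒  vₚ/vₐ = rₐ/rₚ
vₚ/vₐ = (1.703 × 10^9) / (5.447 × 10^8) = 3.12649

Final answer: vₚ/vₐ = 3.126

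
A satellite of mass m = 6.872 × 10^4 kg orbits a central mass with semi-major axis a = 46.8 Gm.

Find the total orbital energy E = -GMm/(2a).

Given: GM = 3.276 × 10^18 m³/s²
a = 46.8 Gm = 4.68 × 10^10 m
GM = 3.276 × 10^18 m³/s²
2a = 9.36 × 10^10 m
GMm = 3.276 × 10^18 × 68720 = 2.25127 × 10^23 m³·kg/s²
E = −GMm/(2a) = -2.4052 × 10^12 J ≈ -2.405 TJ

Final answer: -2.405 TJ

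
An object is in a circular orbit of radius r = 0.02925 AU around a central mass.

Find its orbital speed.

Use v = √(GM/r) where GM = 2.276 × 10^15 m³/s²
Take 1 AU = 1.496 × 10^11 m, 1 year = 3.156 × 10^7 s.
r = 0.02925 AU = 4.3758 × 10^9 m
GM = 2.276 × 10^15 m³/s²
GM/r = (2.276 × 10^15) / (4.3758 × 10^9) = 520133 m²/s²
v = √(GM/r) = 721.203 m/s ≈ 0.1521 AU/year

Final answer: 0.1521 AU/year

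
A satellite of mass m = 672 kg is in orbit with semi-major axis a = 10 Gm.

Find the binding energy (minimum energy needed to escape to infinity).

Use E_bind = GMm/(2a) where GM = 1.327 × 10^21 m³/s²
a = 10 Gm = 1 × 10^10 m
GM = 1.327 × 10^21 m³/s²
m = 672 kg
GMm = 1.327 × 10^21 × 672 = 8.91744 × 10^23 m³·kg/s²
2a = 2 × 10^10 m
E_bind = GMm/(2a) = 4.45872 × 10^13 J ≈ 44.59 TJ

Final answer: 44.59 TJ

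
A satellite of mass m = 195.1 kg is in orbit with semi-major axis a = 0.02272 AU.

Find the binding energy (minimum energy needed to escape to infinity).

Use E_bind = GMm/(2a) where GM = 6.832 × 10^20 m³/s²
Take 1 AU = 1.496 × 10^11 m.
a = 0.02272 AU = 3.39891 × 10^9 m
GM = 6.832 × 10^20 m³/s²
m = 195.1 kg
GMm = 6.832 × 10^20 × 195.1 = 1.33292 × 10^23 m³·kg/s²
2a = 6.79782 × 10^9 m
E_bind = GMm/(2a) = 1.96081 × 10^13 J ≈ 19.61 TJ

Final answer: 19.61 TJ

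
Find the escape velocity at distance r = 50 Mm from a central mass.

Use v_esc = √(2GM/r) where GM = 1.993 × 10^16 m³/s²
r = 50 Mm = 5 × 10^7 m
GM = 1.993 × 10^16 m³/s²
2GM/r = 2 × (1.993 × 10^16) / (5 × 10^7) = 7.972 × 10^8 m²/s²
v_esc = √(2GM/r) = 28234.7 m/s ≈ 28.23 km/s

Final answer: 28.23 km/s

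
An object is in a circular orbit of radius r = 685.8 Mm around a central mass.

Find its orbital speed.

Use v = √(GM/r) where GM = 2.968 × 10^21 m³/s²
r = 685.8 Mm = 6.858 × 10^8 m
GM = 2.968 × 10^21 m³/s²
GM/r = (2.968 × 10^21) / (6.858 × 10^8) = 4.32779 × 10^12 m²/s²
v = √(GM/r) = 2.08033 × 10^6 m/s ≈ 2080 km/s

Final answer: 2080 km/s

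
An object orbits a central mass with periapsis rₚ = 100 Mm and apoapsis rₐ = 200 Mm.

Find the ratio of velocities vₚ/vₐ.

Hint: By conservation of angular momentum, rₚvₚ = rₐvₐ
rₚ = 100 Mm = 1 × 10^8 m
rₐ = 200 Mm = 2 × 10^8 m
rₚvₚ = rₐvₐ  ⇒  vₚ/vₐ = rₐ/rₚ
vₚ/vₐ = (2 × 10^8) / (1 × 10^8) = 2

Final answer: vₚ/vₐ = 2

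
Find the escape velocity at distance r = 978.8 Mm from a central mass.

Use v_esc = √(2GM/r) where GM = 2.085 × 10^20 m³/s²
r = 978.8 Mm = 9.788 × 10^8 m
GM = 2.085 × 10^20 m³/s²
2GM/r = 2 × (2.085 × 10^20) / (9.788 × 10^8) = 4.26032 × 10^11 m²/s²
v_esc = √(2GM/r) = 652711 m/s ≈ 652.7 km/s

Final answer: 652.7 km/s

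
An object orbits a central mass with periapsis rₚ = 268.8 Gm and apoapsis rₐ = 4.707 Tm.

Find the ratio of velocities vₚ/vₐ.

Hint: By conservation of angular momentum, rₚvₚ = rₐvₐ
rₚ = 268.8 Gm = 2.688 × 10^11 m
rₐ = 4.707 Tm = 4.707 × 10^12 m
rₚvₚ = rₐvₐ  ⇒  vₚ/vₐ = rₐ/rₚ
vₚ/vₐ = (4.707 × 10^12) / (2.688 × 10^11) = 17.5112

Final answer: vₚ/vₐ = 17.51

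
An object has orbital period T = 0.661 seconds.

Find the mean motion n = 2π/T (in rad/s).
T = 0.661 seconds
n = 2π / 0.661 s = 9.50558 rad/s ≈ 9.506 rad/s

Final answer: n = 9.506 rad/s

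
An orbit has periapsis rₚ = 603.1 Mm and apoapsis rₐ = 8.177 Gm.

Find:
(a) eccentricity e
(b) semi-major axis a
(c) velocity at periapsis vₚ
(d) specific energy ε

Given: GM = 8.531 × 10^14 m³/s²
rₚ = 603.1 Mm = 6.031 × 10^8 m
rₐ = 8.177 Gm = 8.177 × 10^9 m
GM = 8.531 × 10^14 m³/s²
a = (rₚ + rₐ)/2 = 4.39005 × 10^9 m
e = (rₐ − rₚ)/(rₐ + rₚ) = (7.5739 × 10^9) / (8.7801 × 10^9) = 0.862621
(a) e = 0.862621 ≈ 0.8626
(b) a = 4.39005 × 10^9 m ≈ 4.39 Gm
(c) vₚ² = GM (2/rₚ − 1/a) = 8.531 × 10^14 × (3.3162 × 10^-9 − 2.27788 × 10^-10) = 2.63472 × 10^6 m²/s²;  vₚ = 1623.18 m/s ≈ 1.623 km/s
(d) 2a = 8.7801 × 10^9 m;  ε = −GM/(2a) = -97162.9 J/kg ≈ -97.16 kJ/kg

Final answer:
(a) eccentricity e = 0.8626
(b) semi-major axis a = 4.39 Gm
(c) velocity at periapsis vₚ = 1.623 km/s
(d) specific energy ε = -97.16 kJ/kg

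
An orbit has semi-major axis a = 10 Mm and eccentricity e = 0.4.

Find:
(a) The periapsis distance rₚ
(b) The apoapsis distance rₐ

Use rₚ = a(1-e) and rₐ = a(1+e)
a = 10 Mm = 1 × 10^7 m
e = 0.4:  1 − e = 0.6,  1 + e = 1.4
(a) rₚ = a(1 − e) = 1 × 10^7 m × 0.6 = 6 × 10^6 m ≈ 6 Mm
(b) rₐ = a(1 + e) = 1 × 10^7 m × 1.4 = 1.4 × 10^7 m ≈ 14 Mm

Final answer:
(a) rₚ = 6 Mm
(b) rₐ = 14 Mm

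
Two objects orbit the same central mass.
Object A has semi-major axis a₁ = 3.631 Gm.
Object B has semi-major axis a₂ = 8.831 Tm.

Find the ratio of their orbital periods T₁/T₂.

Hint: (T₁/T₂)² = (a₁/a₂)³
a₁ = 3.631 Gm = 3.631 × 10^9 m
a₂ = 8.831 Tm = 8.831 × 10^12 m
a₁/a₂ = 0.000411165
T₁/T₂ = (a₁/a₂)^(3/2) = (0.000411165)^1.5 = 8.33728 × 10^-6

Final answer: T₁/T₂ = 8.337 × 10^-6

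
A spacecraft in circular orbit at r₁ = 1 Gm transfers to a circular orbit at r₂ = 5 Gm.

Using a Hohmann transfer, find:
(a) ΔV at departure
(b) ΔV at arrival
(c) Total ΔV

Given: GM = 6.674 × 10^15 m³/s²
r₁ = 1 Gm = 1 × 10^9 m
r₂ = 5 Gm = 5 × 10^9 m
GM = 6.674 × 10^15 m³/s²
Transfer ellipse: a_t = (r₁ + r₂)/2 = 3 × 10^9 m
Circular speed at r₁: v₁ = √(GM/r₁) = 2583.41 m/s
Transfer speed at r₁ (periapsis): v₁ₜ = √(GM(2/r₁ − 1/a_t)) = 3335.17 m/s
(a) ΔV₁ = v₁ₜ − v₁ = 751.758 m/s ≈ 751.8 m/s
Circular speed at r₂: v₂ = √(GM/r₂) = 1155.34 m/s
Transfer speed at r₂ (apoapsis): v₂ₜ = √(GM(2/r₂ − 1/a_t)) = 667.033 m/s
(b) ΔV₂ = v₂ − v₂ₜ = 488.302 m/s ≈ 488.3 m/s
(c) ΔV_total = ΔV₁ + ΔV₂ = 1240.06 m/s ≈ 1.24 km/s

Final answer:
(a) ΔV₁ = 751.8 m/s
(b) ΔV₂ = 488.3 m/s
(c) ΔV_total = 1.24 km/s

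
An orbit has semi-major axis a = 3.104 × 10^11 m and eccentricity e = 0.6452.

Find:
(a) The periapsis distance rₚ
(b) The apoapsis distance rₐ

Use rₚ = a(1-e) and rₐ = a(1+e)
a = 3.104 × 10^11 m
e = 0.6452:  1 − e = 0.3548,  1 + e = 1.6452
(a) rₚ = a(1 − e) = 3.104 × 10^11 m × 0.3548 = 1.1013 × 10^11 m ≈ 1.101 × 10^11 m
(b) rₐ = a(1 + e) = 3.104 × 10^11 m × 1.6452 = 5.1067 × 10^11 m ≈ 5.107 × 10^11 m

Final answer:
(a) rₚ = 1.101 × 10^11 m
(b) rₐ = 5.107 × 10^11 m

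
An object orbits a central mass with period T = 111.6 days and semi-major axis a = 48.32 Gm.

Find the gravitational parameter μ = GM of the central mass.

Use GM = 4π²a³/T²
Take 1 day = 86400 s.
T = 111.6 days = 9.64224 × 10^6 s
a = 48.32 Gm = 4.832 × 10^10 m
a³ = 1.12819 × 10^32 m³
T² = 9.29728 × 10^13 s²
GM = 4π² × (1.12819 × 10^32) / (9.29728 × 10^13) = 4.79054 × 10^19 m³/s²
GM ≈ 4.791 × 10^19 m³/s²

Final answer: GM = 4.791 × 10^19 m³/s²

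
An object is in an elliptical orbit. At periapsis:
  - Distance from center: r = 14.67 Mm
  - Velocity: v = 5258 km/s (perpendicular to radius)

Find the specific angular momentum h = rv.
r = 14.67 Mm = 1.467 × 10^7 m
v = 5258 km/s = 5.258 × 10^6 m/s
h = rv = 1.467 × 10^7 × 5.258 × 10^6 = 7.71349 × 10^13 m²/s ≈ 7.713 × 10^13 m²/s

Final answer: h = 7.713 × 10^13 m²/s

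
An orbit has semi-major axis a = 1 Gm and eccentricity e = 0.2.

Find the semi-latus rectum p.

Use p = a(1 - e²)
a = 1 Gm = 1 × 10^9 m
e = 0.2,  e² = 0.04,  1 − e² = 0.96
p = a(1 − e²) = 1 × 10^9 m × 0.96 = 9.6 × 10^8 m ≈ 960 Mm

Final answer: p = 960 Mm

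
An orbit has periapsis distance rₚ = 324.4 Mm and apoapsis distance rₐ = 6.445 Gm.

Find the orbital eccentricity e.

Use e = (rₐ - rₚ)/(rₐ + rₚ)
rₚ = 324.4 Mm = 3.244 × 10^8 m
rₐ = 6.445 Gm = 6.445 × 10^9 m
rₐ − rₚ = 6.1206 × 10^9 m
rₐ + rₚ = 6.7694 × 10^9 m
e = (rₐ − rₚ)/(rₐ + rₚ) = 0.904157

Final answer: e = 0.9042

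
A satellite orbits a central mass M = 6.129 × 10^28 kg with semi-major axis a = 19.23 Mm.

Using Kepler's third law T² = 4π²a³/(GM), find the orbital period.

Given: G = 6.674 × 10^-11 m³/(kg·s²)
M = 6.129 × 10^28 kg
GM = G × M = 6.674 × 10^-11 × 6.129 × 10^28 = 4.09049 × 10^18 m³/s²
a = 19.23 Mm = 1.923 × 10^7 m
a³ = 7.11112 × 10^21 m³
T = 2π √(a³/GM) = 2π √((7.11112 × 10^21) / (4.09049 × 10^18)) = 2π × 41.6947 s
T = 261.976 s ≈ 4.366 minutes

Final answer: 4.366 minutes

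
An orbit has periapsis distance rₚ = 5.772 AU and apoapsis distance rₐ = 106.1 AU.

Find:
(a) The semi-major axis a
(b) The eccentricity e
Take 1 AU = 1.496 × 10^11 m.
rₚ = 5.772 AU = 8.63491 × 10^11 m
rₐ = 106.1 AU = 1.58726 × 10^13 m
(a) a = (rₚ + rₐ)/2 = 8.36803 × 10^12 m ≈ 55.94 AU
(b) e = (rₐ − rₚ)/(rₐ + rₚ) = (1.50091 × 10^13) / (1.67361 × 10^13) = 0.896811

Final answer:
(a) a = 55.94 AU
(b) e = 0.8968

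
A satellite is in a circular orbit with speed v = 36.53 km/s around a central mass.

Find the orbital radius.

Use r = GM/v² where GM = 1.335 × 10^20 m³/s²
v = 36.53 km/s = 36530 m/s
GM = 1.335 × 10^20 m³/s²
v² = 1.33444 × 10^9 m²/s²
r = GM/v² = (1.335 × 10^20) / (1.33444 × 10^9) = 1.00042 × 10^11 m ≈ 100 Gm

Final answer: 100 Gm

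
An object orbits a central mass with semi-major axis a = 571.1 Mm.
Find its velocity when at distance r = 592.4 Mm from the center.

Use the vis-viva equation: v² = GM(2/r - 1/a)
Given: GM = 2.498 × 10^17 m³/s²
a = 571.1 Mm = 5.711 × 10^8 m
r = 592.4 Mm = 5.924 × 10^8 m
GM = 2.498 × 10^17 m³/s²
2/r − 1/a = 3.3761 × 10^-9 − 1.75101 × 10^-9 = 1.62509 × 10^-9 m⁻¹
v² = GM (2/r − 1/a) = 4.05948 × 10^8 m²/s²
v = 20148.1 m/s ≈ 20.15 km/s

Final answer: 20.15 km/s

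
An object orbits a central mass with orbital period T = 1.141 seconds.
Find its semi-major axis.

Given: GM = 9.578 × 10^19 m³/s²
T = 1.141 seconds
GM = 9.578 × 10^19 m³/s²
Kepler's third law: a³ = GM T² / (4π²)
T² = 1.30188 s²
a³ = (9.578 × 10^19) × 1.30188 / (4π²) = 3.15854 × 10^18 m³
a = (a³)^(1/3) = 1.46722 × 10^6 m ≈ 1.467 Mm

Final answer: 1.467 Mm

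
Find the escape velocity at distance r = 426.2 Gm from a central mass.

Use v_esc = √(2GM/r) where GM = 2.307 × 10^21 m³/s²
r = 426.2 Gm = 4.262 × 10^11 m
GM = 2.307 × 10^21 m³/s²
2GM/r = 2 × (2.307 × 10^21) / (4.262 × 10^11) = 1.08259 × 10^10 m²/s²
v_esc = √(2GM/r) = 104048 m/s ≈ 104 km/s

Final answer: 104 km/s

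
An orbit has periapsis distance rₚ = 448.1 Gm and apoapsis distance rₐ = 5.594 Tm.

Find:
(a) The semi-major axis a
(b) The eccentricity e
rₚ = 448.1 Gm = 4.481 × 10^11 m
rₐ = 5.594 Tm = 5.594 × 10^12 m
(a) a = (rₚ + rₐ)/2 = 3.02105 × 10^12 m ≈ 3.021 Tm
(b) e = (rₐ − rₚ)/(rₐ + rₚ) = (5.1459 × 10^12) / (6.0421 × 10^12) = 0.851674

Final answer:
(a) a = 3.021 Tm
(b) e = 0.8517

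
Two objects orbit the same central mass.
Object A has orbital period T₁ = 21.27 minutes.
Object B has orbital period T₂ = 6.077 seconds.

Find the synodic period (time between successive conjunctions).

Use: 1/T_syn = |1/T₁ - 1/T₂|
T₁ = 21.27 minutes = 1276.2 s
T₂ = 6.077 seconds
1/T₁ = 0.000783576 s⁻¹
1/T₂ = 0.164555 s⁻¹
|1/T₁ − 1/T₂| = 0.163771 s⁻¹
T_syn = 1 / |1/T₁ − 1/T₂| = 6.10608 s ≈ 6.106 seconds

Final answer: T_syn = 6.106 seconds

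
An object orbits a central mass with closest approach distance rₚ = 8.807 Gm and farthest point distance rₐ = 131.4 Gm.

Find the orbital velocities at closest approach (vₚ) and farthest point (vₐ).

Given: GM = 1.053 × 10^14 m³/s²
rₚ = 8.807 Gm = 8.807 × 10^9 m
rₐ = 131.4 Gm = 1.314 × 10^11 m
GM = 1.053 × 10^14 m³/s²
a = (rₚ + rₐ)/2 = 7.01035 × 10^10 m
Vis-viva: v² = GM (2/r − 1/a)
vₚ² = 1.053 × 10^14 × (2.27092 × 10^-10 − 1.42646 × 10^-11) = 22410.7 m²/s²
vₚ = 149.702 m/s ≈ 149.7 m/s
vₐ² = 1.053 × 10^14 × (1.52207 × 10^-11 − 1.42646 × 10^-11) = 100.675 m²/s²
vₐ = 10.0337 m/s ≈ 10.03 m/s

Final answer: vₚ = 149.7 m/s, vₐ = 10.03 m/s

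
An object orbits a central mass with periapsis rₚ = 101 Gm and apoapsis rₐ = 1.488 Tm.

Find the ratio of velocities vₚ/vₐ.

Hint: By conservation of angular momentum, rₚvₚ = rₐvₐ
rₚ = 101 Gm = 1.01 × 10^11 m
rₐ = 1.488 Tm = 1.488 × 10^12 m
rₚvₚ = rₐvₐ  ⇒  vₚ/vₐ = rₐ/rₚ
vₚ/vₐ = (1.488 × 10^12) / (1.01 × 10^11) = 14.7327

Final answer: vₚ/vₐ = 14.73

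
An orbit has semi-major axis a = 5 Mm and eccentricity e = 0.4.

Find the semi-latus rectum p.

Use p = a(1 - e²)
a = 5 Mm = 5 × 10^6 m
e = 0.4,  e² = 0.16,  1 − e² = 0.84
p = a(1 − e²) = 5 × 10^6 m × 0.84 = 4.2 × 10^6 m ≈ 4.2 Mm

Final answer: p = 4.2 Mm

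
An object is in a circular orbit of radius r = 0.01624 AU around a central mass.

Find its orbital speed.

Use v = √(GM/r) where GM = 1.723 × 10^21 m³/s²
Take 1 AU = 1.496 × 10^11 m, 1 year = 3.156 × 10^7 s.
r = 0.01624 AU = 2.4295 × 10^9 m
GM = 1.723 × 10^21 m³/s²
GM/r = (1.723 × 10^21) / (2.4295 × 10^9) = 7.09198 × 10^11 m²/s²
v = √(GM/r) = 842139 m/s ≈ 177.7 AU/year

Final answer: 177.7 AU/year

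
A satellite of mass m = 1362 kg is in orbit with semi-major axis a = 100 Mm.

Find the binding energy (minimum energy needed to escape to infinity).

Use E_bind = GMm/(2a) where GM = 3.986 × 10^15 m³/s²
a = 100 Mm = 1 × 10^8 m
GM = 3.986 × 10^15 m³/s²
m = 1362 kg
GMm = 3.986 × 10^15 × 1362 = 5.42893 × 10^18 m³·kg/s²
2a = 2 × 10^8 m
E_bind = GMm/(2a) = 2.71447 × 10^10 J ≈ 27.14 GJ

Final answer: 27.14 GJ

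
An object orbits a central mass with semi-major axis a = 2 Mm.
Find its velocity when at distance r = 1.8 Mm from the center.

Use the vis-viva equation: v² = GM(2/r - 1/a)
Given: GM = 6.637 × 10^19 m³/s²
a = 2 Mm = 2 × 10^6 m
r = 1.8 Mm = 1.8 × 10^6 m
GM = 6.637 × 10^19 m³/s²
2/r − 1/a = 1.11111 × 10^-6 − 5 × 10^-7 = 6.11111 × 10^-7 m⁻¹
v² = GM (2/r − 1/a) = 4.05594 × 10^13 m²/s²
v = 6.36863 × 10^6 m/s ≈ 6369 km/s

Final answer: 6369 km/s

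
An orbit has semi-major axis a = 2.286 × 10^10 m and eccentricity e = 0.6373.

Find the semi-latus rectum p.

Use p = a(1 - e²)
a = 2.286 × 10^10 m
e = 0.6373,  e² = 0.406151,  1 − e² = 0.593849
p = a(1 − e²) = 2.286 × 10^10 m × 0.593849 = 1.35754 × 10^10 m ≈ 1.358 × 10^10 m

Final answer: p = 1.358 × 10^10 m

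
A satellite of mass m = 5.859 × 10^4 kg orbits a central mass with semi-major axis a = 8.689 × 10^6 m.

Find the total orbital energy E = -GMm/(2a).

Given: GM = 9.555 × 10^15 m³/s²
a = 8.689 × 10^6 m
GM = 9.555 × 10^15 m³/s²
2a = 1.7378 × 10^7 m
GMm = 9.555 × 10^15 × 58590 = 5.59827 × 10^20 m³·kg/s²
E = −GMm/(2a) = -3.22147 × 10^13 J ≈ -32.21 TJ

Final answer: -32.21 TJ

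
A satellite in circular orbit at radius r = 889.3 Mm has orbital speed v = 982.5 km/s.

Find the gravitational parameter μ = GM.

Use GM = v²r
r = 889.3 Mm = 8.893 × 10^8 m
v = 982.5 km/s = 982500 m/s
v² = 9.65306 × 10^11 m²/s²
GM = v²r = 9.65306 × 10^11 × 8.893 × 10^8 = 8.58447 × 10^20 m³/s²
GM ≈ 8.584 × 10^20 m³/s²

Final answer: GM = 8.584 × 10^20 m³/s²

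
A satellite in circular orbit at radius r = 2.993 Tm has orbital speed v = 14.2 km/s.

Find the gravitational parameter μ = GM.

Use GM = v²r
r = 2.993 Tm = 2.993 × 10^12 m
v = 14.2 km/s = 14200 m/s
v² = 2.0164 × 10^8 m²/s²
GM = v²r = 2.0164 × 10^8 × 2.993 × 10^12 = 6.03509 × 10^20 m³/s²
GM ≈ 6.035 × 10^20 m³/s²

Final answer: GM = 6.035 × 10^20 m³/s²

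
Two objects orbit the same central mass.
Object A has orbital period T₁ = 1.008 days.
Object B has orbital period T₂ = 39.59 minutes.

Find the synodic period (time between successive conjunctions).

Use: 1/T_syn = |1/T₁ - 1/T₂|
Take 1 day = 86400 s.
T₁ = 1.008 days = 87091.2 s
T₂ = 39.59 minutes = 2375.4 s
1/T₁ = 1.14822 × 10^-5 s⁻¹
1/T₂ = 0.000420982 s⁻¹
|1/T₁ − 1/T₂| = 0.0004095 s⁻¹
T_syn = 1 / |1/T₁ − 1/T₂| = 2442.01 s ≈ 40.7 minutes

Final answer: T_syn = 40.7 minutes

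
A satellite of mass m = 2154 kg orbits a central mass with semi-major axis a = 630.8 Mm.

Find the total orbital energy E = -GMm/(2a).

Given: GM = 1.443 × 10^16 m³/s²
a = 630.8 Mm = 6.308 × 10^8 m
GM = 1.443 × 10^16 m³/s²
2a = 1.2616 × 10^9 m
GMm = 1.443 × 10^16 × 2154 = 3.10822 × 10^19 m³·kg/s²
E = −GMm/(2a) = -2.46371 × 10^10 J ≈ -24.64 GJ

Final answer: -24.64 GJ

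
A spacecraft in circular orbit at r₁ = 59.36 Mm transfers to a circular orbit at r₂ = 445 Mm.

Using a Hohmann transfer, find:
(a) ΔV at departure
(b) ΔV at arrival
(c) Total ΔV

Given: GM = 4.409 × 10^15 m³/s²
r₁ = 59.36 Mm = 5.936 × 10^7 m
r₂ = 445 Mm = 4.45 × 10^8 m
GM = 4.409 × 10^15 m³/s²
Transfer ellipse: a_t = (r₁ + r₂)/2 = 2.5218 × 10^8 m
Circular speed at r₁: v₁ = √(GM/r₁) = 8618.33 m/s
Transfer speed at r₁ (periapsis): v₁ₜ = √(GM(2/r₁ − 1/a_t)) = 11448.5 m/s
(a) ΔV₁ = v₁ₜ − v₁ = 2830.15 m/s ≈ 2.83 km/s
Circular speed at r₂: v₂ = √(GM/r₂) = 3147.68 m/s
Transfer speed at r₂ (apoapsis): v₂ₜ = √(GM(2/r₂ − 1/a_t)) = 1527.15 m/s
(b) ΔV₂ = v₂ − v₂ₜ = 1620.53 m/s ≈ 1.621 km/s
(c) ΔV_total = ΔV₁ + ΔV₂ = 4450.68 m/s ≈ 4.451 km/s

Final answer:
(a) ΔV₁ = 2.83 km/s
(b) ΔV₂ = 1.621 km/s
(c) ΔV_total = 4.451 km/s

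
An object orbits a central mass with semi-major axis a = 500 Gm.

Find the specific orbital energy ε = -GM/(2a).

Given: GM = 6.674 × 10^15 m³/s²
a = 500 Gm = 5 × 10^11 m
GM = 6.674 × 10^15 m³/s²
2a = 1 × 10^12 m
ε = −GM/(2a) = -6674 J/kg ≈ -6.674 kJ/kg

Final answer: -6.674 kJ/kg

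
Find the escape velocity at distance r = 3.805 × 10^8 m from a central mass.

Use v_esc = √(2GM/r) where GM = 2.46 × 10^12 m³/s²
r = 3.805 × 10^8 m
GM = 2.46 × 10^12 m³/s²
2GM/r = 2 × (2.46 × 10^12) / (3.805 × 10^8) = 12930.4 m²/s²
v_esc = √(2GM/r) = 113.712 m/s ≈ 113.7 m/s

Final answer: 113.7 m/s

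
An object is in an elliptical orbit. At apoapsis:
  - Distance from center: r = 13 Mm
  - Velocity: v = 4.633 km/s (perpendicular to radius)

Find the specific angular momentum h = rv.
r = 13 Mm = 1.3 × 10^7 m
v = 4.633 km/s = 4633 m/s
h = rv = 1.3 × 10^7 × 4633 = 6.0229 × 10^10 m²/s ≈ 6.023 × 10^10 m²/s

Final answer: h = 6.023 × 10^10 m²/s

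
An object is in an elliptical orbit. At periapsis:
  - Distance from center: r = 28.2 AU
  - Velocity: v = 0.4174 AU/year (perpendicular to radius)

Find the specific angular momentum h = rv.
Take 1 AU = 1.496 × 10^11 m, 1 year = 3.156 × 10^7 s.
r = 28.2 AU = 4.21872 × 10^12 m
v = 0.4174 AU/year = 1978.55 m/s
h = rv = 4.21872 × 10^12 × 1978.55 = 8.34695 × 10^15 m²/s ≈ 8.347 × 10^15 m²/s

Final answer: h = 8.347 × 10^15 m²/s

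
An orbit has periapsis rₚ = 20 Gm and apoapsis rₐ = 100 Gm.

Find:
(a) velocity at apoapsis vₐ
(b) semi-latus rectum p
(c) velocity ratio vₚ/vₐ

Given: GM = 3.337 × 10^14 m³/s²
rₚ = 20 Gm = 2 × 10^10 m
rₐ = 100 Gm = 1 × 10^11 m
GM = 3.337 × 10^14 m³/s²
a = (rₚ + rₐ)/2 = 6 × 10^10 m
e = (rₐ − rₚ)/(rₐ + rₚ) = (8 × 10^10) / (1.2 × 10^11) = 0.666667
(a) vₐ² = GM (2/rₐ − 1/a) = 3.337 × 10^14 × (2 × 10^-11 − 1.66667 × 10^-11) = 1112.33 m²/s²;  vₐ = 33.3517 m/s ≈ 33.35 m/s
(b) 1 − e² = 0.555556;  p = a(1 − e²) = 6 × 10^10 × 0.555556 = 3.33333 × 10^10 m ≈ 33.33 Gm
(c) vₚ/vₐ = rₐ/rₚ (angular momentum) = (1 × 10^11) / (2 × 10^10) = 5 ≈ 5

Final answer:
(a) velocity at apoapsis vₐ = 33.35 m/s
(b) semi-latus rectum p = 33.33 Gm
(c) velocity ratio vₚ/vₐ = 5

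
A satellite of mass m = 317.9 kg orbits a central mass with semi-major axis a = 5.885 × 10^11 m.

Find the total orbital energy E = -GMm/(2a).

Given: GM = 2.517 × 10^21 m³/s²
a = 5.885 × 10^11 m
GM = 2.517 × 10^21 m³/s²
2a = 1.177 × 10^12 m
GMm = 2.517 × 10^21 × 317.9 = 8.00154 × 10^23 m³·kg/s²
E = −GMm/(2a) = -6.79825 × 10^11 J ≈ -679.8 GJ

Final answer: -679.8 GJ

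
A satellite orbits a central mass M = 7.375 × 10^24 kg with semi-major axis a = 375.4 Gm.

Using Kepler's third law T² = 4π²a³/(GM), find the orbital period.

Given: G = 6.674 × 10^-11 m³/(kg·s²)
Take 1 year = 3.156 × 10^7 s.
M = 7.375 × 10^24 kg
GM = G × M = 6.674 × 10^-11 × 7.375 × 10^24 = 4.92207 × 10^14 m³/s²
a = 375.4 Gm = 3.754 × 10^11 m
a³ = 5.29033 × 10^34 m³
T = 2π √(a³/GM) = 2π √((5.29033 × 10^34) / (4.92207 × 10^14)) = 2π × 1.03673 × 10^10 s
T = 6.51399 × 10^10 s ≈ 2064 years

Final answer: 2064 years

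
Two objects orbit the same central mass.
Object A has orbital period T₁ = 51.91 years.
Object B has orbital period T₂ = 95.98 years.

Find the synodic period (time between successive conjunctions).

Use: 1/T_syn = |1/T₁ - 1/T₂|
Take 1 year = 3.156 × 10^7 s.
T₁ = 51.91 years = 1.63828 × 10^9 s
T₂ = 95.98 years = 3.02913 × 10^9 s
1/T₁ = 6.10396 × 10^-10 s⁻¹
1/T₂ = 3.30128 × 10^-10 s⁻¹
|1/T₁ − 1/T₂| = 2.80268 × 10^-10 s⁻¹
T_syn = 1 / |1/T₁ − 1/T₂| = 3.56801 × 10^9 s ≈ 113.1 years

Final answer: T_syn = 113.1 years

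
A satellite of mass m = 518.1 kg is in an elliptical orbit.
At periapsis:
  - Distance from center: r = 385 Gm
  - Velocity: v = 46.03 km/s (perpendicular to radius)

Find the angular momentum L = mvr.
r = 385 Gm = 3.85 × 10^11 m
v = 46.03 km/s = 46030 m/s
vr = 46030 × 3.85 × 10^11 = 1.77216 × 10^16 m²/s
L = m × vr = 518.1 × 1.77216 × 10^16 = 9.18154 × 10^18 kg·m²/s ≈ 9.182 × 10^18 kg·m²/s

Final answer: L = 9.182 × 10^18 kg·m²/s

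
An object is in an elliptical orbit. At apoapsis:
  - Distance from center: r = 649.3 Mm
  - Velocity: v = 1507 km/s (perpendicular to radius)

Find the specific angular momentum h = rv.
r = 649.3 Mm = 6.493 × 10^8 m
v = 1507 km/s = 1.507 × 10^6 m/s
h = rv = 6.493 × 10^8 × 1.507 × 10^6 = 9.78495 × 10^14 m²/s ≈ 9.785 × 10^14 m²/s

Final answer: h = 9.785 × 10^14 m²/s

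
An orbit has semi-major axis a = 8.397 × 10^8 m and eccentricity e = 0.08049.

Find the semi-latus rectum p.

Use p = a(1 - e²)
a = 8.397 × 10^8 m
e = 0.08049,  e² = 0.00647864,  1 − e² = 0.993521
p = a(1 − e²) = 8.397 × 10^8 m × 0.993521 = 8.3426 × 10^8 m ≈ 8.343 × 10^8 m

Final answer: p = 8.343 × 10^8 m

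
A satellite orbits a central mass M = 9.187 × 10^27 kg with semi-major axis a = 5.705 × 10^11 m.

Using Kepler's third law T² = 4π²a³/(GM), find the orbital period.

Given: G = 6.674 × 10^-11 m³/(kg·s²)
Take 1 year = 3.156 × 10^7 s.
M = 9.187 × 10^27 kg
GM = G × M = 6.674 × 10^-11 × 9.187 × 10^27 = 6.1314 × 10^17 m³/s²
a = 5.705 × 10^11 m
a³ = 1.85681 × 10^35 m³
T = 2π √(a³/GM) = 2π √((1.85681 × 10^35) / (6.1314 × 10^17)) = 2π × 5.50305 × 10^8 s
T = 3.45767 × 10^9 s ≈ 109.6 years

Final answer: 109.6 years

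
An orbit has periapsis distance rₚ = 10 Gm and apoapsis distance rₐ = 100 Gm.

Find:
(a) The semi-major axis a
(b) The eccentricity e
rₚ = 10 Gm = 1 × 10^10 m
rₐ = 100 Gm = 1 × 10^11 m
(a) a = (rₚ + rₐ)/2 = 5.5 × 10^10 m ≈ 55 Gm
(b) e = (rₐ − rₚ)/(rₐ + rₚ) = (9 × 10^10) / (1.1 × 10^11) = 0.818182

Final answer:
(a) a = 55 Gm
(b) e = 0.8182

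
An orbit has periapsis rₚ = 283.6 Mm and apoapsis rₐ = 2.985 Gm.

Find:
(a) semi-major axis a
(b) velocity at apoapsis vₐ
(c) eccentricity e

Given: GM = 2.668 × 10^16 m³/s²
rₚ = 283.6 Mm = 2.836 × 10^8 m
rₐ = 2.985 Gm = 2.985 × 10^9 m
GM = 2.668 × 10^16 m³/s²
a = (rₚ + rₐ)/2 = 1.6343 × 10^9 m
e = (rₐ − rₚ)/(rₐ + rₚ) = (2.7014 × 10^9) / (3.2686 × 10^9) = 0.82647
(a) a = 1.6343 × 10^9 m ≈ 1.634 Gm
(b) vₐ² = GM (2/rₐ − 1/a) = 2.668 × 10^16 × (6.70017 × 10^-10 − 6.11883 × 10^-10) = 1.55101 × 10^6 m²/s²;  vₐ = 1245.4 m/s ≈ 1.245 km/s
(c) e = 0.82647 ≈ 0.8265

Final answer:
(a) semi-major axis a = 1.634 Gm
(b) velocity at apoapsis vₐ = 1.245 km/s
(c) eccentricity e = 0.8265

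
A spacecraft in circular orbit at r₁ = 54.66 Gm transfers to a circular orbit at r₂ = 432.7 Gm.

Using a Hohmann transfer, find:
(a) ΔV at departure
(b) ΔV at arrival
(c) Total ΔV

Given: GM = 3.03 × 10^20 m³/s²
r₁ = 54.66 Gm = 5.466 × 10^10 m
r₂ = 432.7 Gm = 4.327 × 10^11 m
GM = 3.03 × 10^20 m³/s²
Transfer ellipse: a_t = (r₁ + r₂)/2 = 2.4368 × 10^11 m
Circular speed at r₁: v₁ = √(GM/r₁) = 74453.7 m/s
Transfer speed at r₁ (periapsis): v₁ₜ = √(GM(2/r₁ − 1/a_t)) = 99213.3 m/s
(a) ΔV₁ = v₁ₜ − v₁ = 24759.6 m/s ≈ 24.76 km/s
Circular speed at r₂: v₂ = √(GM/r₂) = 26462.3 m/s
Transfer speed at r₂ (apoapsis): v₂ₜ = √(GM(2/r₂ − 1/a_t)) = 12532.9 m/s
(b) ΔV₂ = v₂ − v₂ₜ = 13929.4 m/s ≈ 13.93 km/s
(c) ΔV_total = ΔV₁ + ΔV₂ = 38689 m/s ≈ 38.69 km/s

Final answer:
(a) ΔV₁ = 24.76 km/s
(b) ΔV₂ = 13.93 km/s
(c) ΔV_total = 38.69 km/s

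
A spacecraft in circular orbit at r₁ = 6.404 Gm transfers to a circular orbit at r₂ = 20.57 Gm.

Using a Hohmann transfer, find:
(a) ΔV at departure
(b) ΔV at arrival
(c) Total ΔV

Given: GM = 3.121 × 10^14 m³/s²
r₁ = 6.404 Gm = 6.404 × 10^9 m
r₂ = 20.57 Gm = 2.057 × 10^10 m
GM = 3.121 × 10^14 m³/s²
Transfer ellipse: a_t = (r₁ + r₂)/2 = 1.3487 × 10^10 m
Circular speed at r₁: v₁ = √(GM/r₁) = 220.76 m/s
Transfer speed at r₁ (periapsis): v₁ₜ = √(GM(2/r₁ − 1/a_t)) = 272.634 m/s
(a) ΔV₁ = v₁ₜ − v₁ = 51.874 m/s ≈ 51.87 m/s
Circular speed at r₂: v₂ = √(GM/r₂) = 123.177 m/s
Transfer speed at r₂ (apoapsis): v₂ₜ = √(GM(2/r₂ − 1/a_t)) = 84.8785 m/s
(b) ΔV₂ = v₂ − v₂ₜ = 38.2985 m/s ≈ 38.3 m/s
(c) ΔV_total = ΔV₁ + ΔV₂ = 90.1725 m/s ≈ 90.17 m/s

Final answer:
(a) ΔV₁ = 51.87 m/s
(b) ΔV₂ = 38.3 m/s
(c) ΔV_total = 90.17 m/s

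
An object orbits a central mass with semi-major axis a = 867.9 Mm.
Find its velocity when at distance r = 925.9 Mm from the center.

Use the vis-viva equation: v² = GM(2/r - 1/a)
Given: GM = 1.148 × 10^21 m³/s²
a = 867.9 Mm = 8.679 × 10^8 m
r = 925.9 Mm = 9.259 × 10^8 m
GM = 1.148 × 10^21 m³/s²
2/r − 1/a = 2.16006 × 10^-9 − 1.15221 × 10^-9 = 1.00785 × 10^-9 m⁻¹
v² = GM (2/r − 1/a) = 1.15702 × 10^12 m²/s²
v = 1.07565 × 10^6 m/s ≈ 1076 km/s

Final answer: 1076 km/s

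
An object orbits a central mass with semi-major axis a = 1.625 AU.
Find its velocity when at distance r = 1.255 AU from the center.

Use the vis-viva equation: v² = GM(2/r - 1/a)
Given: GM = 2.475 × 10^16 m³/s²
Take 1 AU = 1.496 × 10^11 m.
a = 1.625 AU = 2.431 × 10^11 m
r = 1.255 AU = 1.87748 × 10^11 m
GM = 2.475 × 10^16 m³/s²
2/r − 1/a = 1.06526 × 10^-11 − 4.11353 × 10^-12 = 6.53904 × 10^-12 m⁻¹
v² = GM (2/r − 1/a) = 161841 m²/s²
v = 402.295 m/s ≈ 402.3 m/s

Final answer: 402.3 m/s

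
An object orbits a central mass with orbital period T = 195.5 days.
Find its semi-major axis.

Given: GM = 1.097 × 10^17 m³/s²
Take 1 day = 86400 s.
T = 195.5 days = 1.68912 × 10^7 s
GM = 1.097 × 10^17 m³/s²
Kepler's third law: a³ = GM T² / (4π²)
T² = 2.85313 × 10^14 s²
a³ = (1.097 × 10^17) × (2.85313 × 10^14) / (4π²) = 7.92808 × 10^29 m³
a = (a³)^(1/3) = 9.25527 × 10^9 m ≈ 9.255 Gm

Final answer: 9.255 Gm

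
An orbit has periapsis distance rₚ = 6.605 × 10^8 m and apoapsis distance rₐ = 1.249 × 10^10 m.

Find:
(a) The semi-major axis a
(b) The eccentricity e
rₚ = 6.605 × 10^8 m
rₐ = 1.249 × 10^10 m
(a) a = (rₚ + rₐ)/2 = 6.57525 × 10^9 m ≈ 6.575 × 10^9 m
(b) e = (rₐ − rₚ)/(rₐ + rₚ) = (1.18295 × 10^10) / (1.31505 × 10^10) = 0.899548

Final answer:
(a) a = 6.575 × 10^9 m
(b) e = 0.8995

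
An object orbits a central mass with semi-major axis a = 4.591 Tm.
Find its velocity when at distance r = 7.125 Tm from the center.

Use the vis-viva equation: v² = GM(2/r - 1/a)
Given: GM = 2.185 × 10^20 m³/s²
a = 4.591 Tm = 4.591 × 10^12 m
r = 7.125 Tm = 7.125 × 10^12 m
GM = 2.185 × 10^20 m³/s²
2/r − 1/a = 2.80702 × 10^-13 − 2.17817 × 10^-13 = 6.28843 × 10^-14 m⁻¹
v² = GM (2/r − 1/a) = 1.37402 × 10^7 m²/s²
v = 3706.78 m/s ≈ 3.707 km/s

Final answer: 3.707 km/s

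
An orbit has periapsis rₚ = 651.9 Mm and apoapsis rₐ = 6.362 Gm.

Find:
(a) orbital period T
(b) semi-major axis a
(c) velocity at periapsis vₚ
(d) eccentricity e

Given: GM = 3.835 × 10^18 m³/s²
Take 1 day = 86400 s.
rₚ = 651.9 Mm = 6.519 × 10^8 m
rₐ = 6.362 Gm = 6.362 × 10^9 m
GM = 3.835 × 10^18 m³/s²
a = (rₚ + rₐ)/2 = 3.50695 × 10^9 m
e = (rₐ − rₚ)/(rₐ + rₚ) = (5.7101 × 10^9) / (7.0139 × 10^9) = 0.814112
(a) a³ = 4.31309 × 10^28 m³;  T = 2π √(a³/GM) = 2π × 106050 s = 666333 s ≈ 7.712 days
(b) a = 3.50695 × 10^9 m ≈ 3.507 Gm
(c) vₚ² = GM (2/rₚ − 1/a) = 3.835 × 10^18 × (3.06796 × 10^-9 − 2.85148 × 10^-10) = 1.06721 × 10^10 m²/s²;  vₚ = 103306 m/s ≈ 103.3 km/s
(d) e = 0.814112 ≈ 0.8141

Final answer:
(a) orbital period T = 7.712 days
(b) semi-major axis a = 3.507 Gm
(c) velocity at periapsis vₚ = 103.3 km/s
(d) eccentricity e = 0.8141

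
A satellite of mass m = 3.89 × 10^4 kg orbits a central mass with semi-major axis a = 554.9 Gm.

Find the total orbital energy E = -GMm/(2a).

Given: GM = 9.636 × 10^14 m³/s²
a = 554.9 Gm = 5.549 × 10^11 m
GM = 9.636 × 10^14 m³/s²
2a = 1.1098 × 10^12 m
GMm = 9.636 × 10^14 × 38900 = 3.7484 × 10^19 m³·kg/s²
E = −GMm/(2a) = -3.37755 × 10^7 J ≈ -33.78 MJ

Final answer: -33.78 MJ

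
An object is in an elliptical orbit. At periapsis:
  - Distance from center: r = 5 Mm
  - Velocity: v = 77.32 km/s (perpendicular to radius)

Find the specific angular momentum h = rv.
r = 5 Mm = 5 × 10^6 m
v = 77.32 km/s = 77320 m/s
h = rv = 5 × 10^6 × 77320 = 3.866 × 10^11 m²/s ≈ 3.866 × 10^11 m²/s

Final answer: h = 3.866 × 10^11 m²/s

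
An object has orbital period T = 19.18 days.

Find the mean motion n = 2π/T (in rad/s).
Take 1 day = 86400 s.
T = 19.18 days = 1.65715 × 10^6 s
n = 2π / (1.65715 × 10^6 s) = 3.79156 × 10^-6 rad/s ≈ 3.792 × 10^-6 rad/s

Final answer: n = 3.792 × 10^-6 rad/s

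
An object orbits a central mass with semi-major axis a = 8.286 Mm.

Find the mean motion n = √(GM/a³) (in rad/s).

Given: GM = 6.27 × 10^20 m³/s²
a = 8.286 Mm = 8.286 × 10^6 m
GM = 6.27 × 10^20 m³/s²
a³ = 5.68898 × 10^20 m³
GM/a³ = (6.27 × 10^20) / (5.68898 × 10^20) = 1.10213 s⁻²
n = √(GM/a³) = 1.04982 rad/s ≈ 1.05 rad/s

Final answer: n = 1.05 rad/s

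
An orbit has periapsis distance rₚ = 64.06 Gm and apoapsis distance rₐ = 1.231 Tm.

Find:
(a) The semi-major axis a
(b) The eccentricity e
rₚ = 64.06 Gm = 6.406 × 10^10 m
rₐ = 1.231 Tm = 1.231 × 10^12 m
(a) a = (rₚ + rₐ)/2 = 6.4753 × 10^11 m ≈ 647.5 Gm
(b) e = (rₐ − rₚ)/(rₐ + rₚ) = (1.16694 × 10^12) / (1.29506 × 10^12) = 0.90107

Final answer:
(a) a = 647.5 Gm
(b) e = 0.9011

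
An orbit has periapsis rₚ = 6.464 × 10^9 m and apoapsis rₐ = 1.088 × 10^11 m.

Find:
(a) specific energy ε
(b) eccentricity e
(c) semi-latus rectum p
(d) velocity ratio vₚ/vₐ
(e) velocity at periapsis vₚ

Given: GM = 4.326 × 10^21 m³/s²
rₚ = 6.464 × 10^9 m
rₐ = 1.088 × 10^11 m
GM = 4.326 × 10^21 m³/s²
a = (rₚ + rₐ)/2 = 5.7632 × 10^10 m
e = (rₐ − rₚ)/(rₐ + rₚ) = (1.02336 × 10^11) / (1.15264 × 10^11) = 0.88784
(a) 2a = 1.15264 × 10^11 m;  ε = −GM/(2a) = -3.75312 × 10^10 J/kg ≈ -37.53 GJ/kg
(b) e = 0.88784 ≈ 0.8878
(c) 1 − e² = 0.21174;  p = a(1 − e²) = 5.7632 × 10^10 × 0.21174 = 1.2203 × 10^10 m ≈ 1.22 × 10^10 m
(d) vₚ/vₐ = rₐ/rₚ (angular momentum) = (1.088 × 10^11) / (6.464 × 10^9) = 16.8317 ≈ 16.83
(e) vₚ² = GM (2/rₚ − 1/a) = 4.326 × 10^21 × (3.09406 × 10^-10 − 1.73515 × 10^-11) = 1.26343 × 10^12 m²/s²;  vₚ = 1.12402 × 10^6 m/s ≈ 1124 km/s

Final answer:
(a) specific energy ε = -37.53 GJ/kg
(b) eccentricity e = 0.8878
(c) semi-latus rectum p = 1.22 × 10^10 m
(d) velocity ratio vₚ/vₐ = 16.83
(e) velocity at periapsis vₚ = 1124 km/s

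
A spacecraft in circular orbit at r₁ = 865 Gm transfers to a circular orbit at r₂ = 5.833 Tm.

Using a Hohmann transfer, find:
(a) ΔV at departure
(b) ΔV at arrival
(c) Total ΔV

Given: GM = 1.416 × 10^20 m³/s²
r₁ = 865 Gm = 8.65 × 10^11 m
r₂ = 5.833 Tm = 5.833 × 10^12 m
GM = 1.416 × 10^20 m³/s²
Transfer ellipse: a_t = (r₁ + r₂)/2 = 3.349 × 10^12 m
Circular speed at r₁: v₁ = √(GM/r₁) = 12794.5 m/s
Transfer speed at r₁ (periapsis): v₁ₜ = √(GM(2/r₁ − 1/a_t)) = 16885.4 m/s
(a) ΔV₁ = v₁ₜ − v₁ = 4090.92 m/s ≈ 4.091 km/s
Circular speed at r₂: v₂ = √(GM/r₂) = 4927.03 m/s
Transfer speed at r₂ (apoapsis): v₂ₜ = √(GM(2/r₂ − 1/a_t)) = 2504.01 m/s
(b) ΔV₂ = v₂ − v₂ₜ = 2423.02 m/s ≈ 2.423 km/s
(c) ΔV_total = ΔV₁ + ΔV₂ = 6513.94 m/s ≈ 6.514 km/s

Final answer:
(a) ΔV₁ = 4.091 km/s
(b) ΔV₂ = 2.423 km/s
(c) ΔV_total = 6.514 km/s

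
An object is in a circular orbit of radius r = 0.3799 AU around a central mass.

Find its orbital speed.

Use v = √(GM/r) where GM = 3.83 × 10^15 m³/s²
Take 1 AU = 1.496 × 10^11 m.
r = 0.3799 AU = 5.6833 × 10^10 m
GM = 3.83 × 10^15 m³/s²
GM/r = (3.83 × 10^15) / (5.6833 × 10^10) = 67390.4 m²/s²
v = √(GM/r) = 259.597 m/s ≈ 259.6 m/s

Final answer: 259.6 m/s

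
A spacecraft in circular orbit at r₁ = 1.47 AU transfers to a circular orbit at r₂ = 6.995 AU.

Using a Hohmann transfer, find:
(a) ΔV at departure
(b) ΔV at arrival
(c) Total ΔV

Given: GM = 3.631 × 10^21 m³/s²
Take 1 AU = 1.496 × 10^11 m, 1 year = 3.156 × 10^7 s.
r₁ = 1.47 AU = 2.19912 × 10^11 m
r₂ = 6.995 AU = 1.04645 × 10^12 m
GM = 3.631 × 10^21 m³/s²
Transfer ellipse: a_t = (r₁ + r₂)/2 = 6.33182 × 10^11 m
Circular speed at r₁: v₁ = √(GM/r₁) = 128496 m/s
Transfer speed at r₁ (periapsis): v₁ₜ = √(GM(2/r₁ − 1/a_t)) = 165190 m/s
(a) ΔV₁ = v₁ₜ − v₁ = 36694.4 m/s ≈ 7.741 AU/year
Circular speed at r₂: v₂ = √(GM/r₂) = 58905.2 m/s
Transfer speed at r₂ (apoapsis): v₂ₜ = √(GM(2/r₂ − 1/a_t)) = 34714.7 m/s
(b) ΔV₂ = v₂ − v₂ₜ = 24190.5 m/s ≈ 5.103 AU/year
(c) ΔV_total = ΔV₁ + ΔV₂ = 60884.8 m/s ≈ 12.84 AU/year

Final answer:
(a) ΔV₁ = 7.741 AU/year
(b) ΔV₂ = 5.103 AU/year
(c) ΔV_total = 12.84 AU/year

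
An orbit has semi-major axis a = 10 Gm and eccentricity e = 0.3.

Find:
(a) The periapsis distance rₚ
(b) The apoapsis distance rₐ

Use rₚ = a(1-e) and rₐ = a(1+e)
a = 10 Gm = 1 × 10^10 m
e = 0.3:  1 − e = 0.7,  1 + e = 1.3
(a) rₚ = a(1 − e) = 1 × 10^10 m × 0.7 = 7 × 10^9 m ≈ 7 Gm
(b) rₐ = a(1 + e) = 1 × 10^10 m × 1.3 = 1.3 × 10^10 m ≈ 13 Gm

Final answer:
(a) rₚ = 7 Gm
(b) rₐ = 13 Gm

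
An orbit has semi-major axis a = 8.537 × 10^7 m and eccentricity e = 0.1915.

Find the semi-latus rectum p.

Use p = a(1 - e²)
a = 8.537 × 10^7 m
e = 0.1915,  e² = 0.0366723,  1 − e² = 0.963328
p = a(1 − e²) = 8.537 × 10^7 m × 0.963328 = 8.22393 × 10^7 m ≈ 8.224 × 10^7 m

Final answer: p = 8.224 × 10^7 m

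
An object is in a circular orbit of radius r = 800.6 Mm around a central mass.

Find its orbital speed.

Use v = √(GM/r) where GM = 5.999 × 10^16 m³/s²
r = 800.6 Mm = 8.006 × 10^8 m
GM = 5.999 × 10^16 m³/s²
GM/r = (5.999 × 10^16) / (8.006 × 10^8) = 7.49313 × 10^7 m²/s²
v = √(GM/r) = 8656.29 m/s ≈ 8.656 km/s

Final answer: 8.656 km/s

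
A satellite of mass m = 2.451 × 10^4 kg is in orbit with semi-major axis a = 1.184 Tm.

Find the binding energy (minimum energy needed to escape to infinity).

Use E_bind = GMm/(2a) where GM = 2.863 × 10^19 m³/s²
a = 1.184 Tm = 1.184 × 10^12 m
GM = 2.863 × 10^19 m³/s²
m = 2.451 × 10^4 kg
GMm = 2.863 × 10^19 × 24510 = 7.01721 × 10^23 m³·kg/s²
2a = 2.368 × 10^12 m
E_bind = GMm/(2a) = 2.96335 × 10^11 J ≈ 296.3 GJ

Final answer: 296.3 GJ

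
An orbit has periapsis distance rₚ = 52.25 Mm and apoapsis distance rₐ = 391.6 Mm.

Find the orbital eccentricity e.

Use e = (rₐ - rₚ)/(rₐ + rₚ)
rₚ = 52.25 Mm = 5.225 × 10^7 m
rₐ = 391.6 Mm = 3.916 × 10^8 m
rₐ − rₚ = 3.3935 × 10^8 m
rₐ + rₚ = 4.4385 × 10^8 m
e = (rₐ − rₚ)/(rₐ + rₚ) = 0.76456

Final answer: e = 0.7646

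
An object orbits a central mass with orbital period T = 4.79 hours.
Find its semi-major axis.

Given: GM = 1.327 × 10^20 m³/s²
T = 4.79 hours = 17244 s
GM = 1.327 × 10^20 m³/s²
Kepler's third law: a³ = GM T² / (4π²)
T² = 2.97356 × 10^8 s²
a³ = (1.327 × 10^20) × (2.97356 × 10^8) / (4π²) = 9.9951 × 10^26 m³
a = (a³)^(1/3) = 9.99837 × 10^8 m ≈ 999.8 Mm

Final answer: 999.8 Mm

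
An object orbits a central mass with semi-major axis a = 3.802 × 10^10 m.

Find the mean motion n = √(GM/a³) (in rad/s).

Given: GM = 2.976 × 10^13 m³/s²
a = 3.802 × 10^10 m
GM = 2.976 × 10^13 m³/s²
a³ = 5.49587 × 10^31 m³
GM/a³ = (2.976 × 10^13) / (5.49587 × 10^31) = 5.41498 × 10^-19 s⁻²
n = √(GM/a³) = 7.35865 × 10^-10 rad/s ≈ 7.359 × 10^-10 rad/s

Final answer: n = 7.359 × 10^-10 rad/s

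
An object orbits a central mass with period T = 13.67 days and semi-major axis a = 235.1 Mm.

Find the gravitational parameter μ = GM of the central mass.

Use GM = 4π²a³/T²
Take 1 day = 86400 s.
T = 13.67 days = 1.18109 × 10^6 s
a = 235.1 Mm = 2.351 × 10^8 m
a³ = 1.29944 × 10^25 m³
T² = 1.39497 × 10^12 s²
GM = 4π² × (1.29944 × 10^25) / (1.39497 × 10^12) = 3.6775 × 10^14 m³/s²
GM ≈ 3.678 × 10^14 m³/s²

Final answer: GM = 3.678 × 10^14 m³/s²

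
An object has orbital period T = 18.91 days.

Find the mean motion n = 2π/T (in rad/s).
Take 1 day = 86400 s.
T = 18.91 days = 1.63382 × 10^6 s
n = 2π / (1.63382 × 10^6 s) = 3.84569 × 10^-6 rad/s ≈ 3.846 × 10^-6 rad/s

Final answer: n = 3.846 × 10^-6 rad/s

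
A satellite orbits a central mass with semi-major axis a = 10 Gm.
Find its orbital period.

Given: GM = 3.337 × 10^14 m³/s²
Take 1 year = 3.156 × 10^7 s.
a = 10 Gm = 1 × 10^10 m
GM = 3.337 × 10^14 m³/s²
a³ = 1 × 10^30 m³
T = 2π √(a³/GM) = 2π √((1 × 10^30) / (3.337 × 10^14)) = 2π × 5.47422 × 10^7 s
T = 3.43955 × 10^8 s ≈ 10.9 years

Final answer: 10.9 years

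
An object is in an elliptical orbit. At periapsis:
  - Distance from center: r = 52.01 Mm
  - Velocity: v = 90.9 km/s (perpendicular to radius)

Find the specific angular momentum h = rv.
r = 52.01 Mm = 5.201 × 10^7 m
v = 90.9 km/s = 90900 m/s
h = rv = 5.201 × 10^7 × 90900 = 4.72771 × 10^12 m²/s ≈ 4.728 × 10^12 m²/s

Final answer: h = 4.728 × 10^12 m²/s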